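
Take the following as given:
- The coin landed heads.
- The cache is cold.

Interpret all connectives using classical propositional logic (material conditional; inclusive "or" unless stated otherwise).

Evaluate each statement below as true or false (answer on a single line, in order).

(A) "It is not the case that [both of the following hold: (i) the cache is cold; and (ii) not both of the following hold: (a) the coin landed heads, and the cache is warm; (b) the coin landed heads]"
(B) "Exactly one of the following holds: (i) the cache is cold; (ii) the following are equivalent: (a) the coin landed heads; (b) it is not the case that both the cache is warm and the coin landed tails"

(A) false; (B) false

Let L = "the cache is warm" (F), Q = "the coin landed heads" (T).

(A): This is ~(~L & ((Q & L) nand Q)).

~L = ~F = T
Q & L = T & F = F
(Q & L) nand Q = F nand T = T
~L & ((Q & L) nand Q) = T & T = T
~(~L & ((Q & L) nand Q)) = ~T = F
So (A) is false.

(B): This is ~L xor (Q <-> (L nand ~Q)).

~L = ~F = T
~Q = ~T = F
L nand ~Q = F nand F = T
Q <-> (L nand ~Q) = T <-> T = T
~L xor (Q <-> (L nand ~Q)) = T xor T = F
Hence (B) is false.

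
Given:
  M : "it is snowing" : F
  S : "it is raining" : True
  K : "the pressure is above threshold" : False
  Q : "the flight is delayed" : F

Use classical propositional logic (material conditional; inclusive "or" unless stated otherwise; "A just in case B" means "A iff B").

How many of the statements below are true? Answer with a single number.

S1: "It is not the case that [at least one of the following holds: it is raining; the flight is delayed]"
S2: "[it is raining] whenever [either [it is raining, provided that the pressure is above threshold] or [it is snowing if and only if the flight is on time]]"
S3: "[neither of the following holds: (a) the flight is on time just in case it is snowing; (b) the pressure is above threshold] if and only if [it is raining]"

2

S1: In symbols: not (S or Q)

S or Q = True or False = True
not (S or Q) = not True = False
So S1 is false.

S2: In symbols: ((K -> S) or (M iff not Q)) -> S

K -> S = False -> True = True
not Q = not False = True
M iff not Q = False iff True = False
(K -> S) or (M iff not Q) = True or False = True
((K -> S) or (M iff not Q)) -> S = True -> True = True
Thus S2 is true.

S3: This is ((not Q iff M) nor K) iff S.

not Q = not False = True
not Q iff M = True iff False = False
(not Q iff M) nor K = False nor False = True
((not Q iff M) nor K) iff S = True iff True = True
Thus S3 is true.

Count: 2.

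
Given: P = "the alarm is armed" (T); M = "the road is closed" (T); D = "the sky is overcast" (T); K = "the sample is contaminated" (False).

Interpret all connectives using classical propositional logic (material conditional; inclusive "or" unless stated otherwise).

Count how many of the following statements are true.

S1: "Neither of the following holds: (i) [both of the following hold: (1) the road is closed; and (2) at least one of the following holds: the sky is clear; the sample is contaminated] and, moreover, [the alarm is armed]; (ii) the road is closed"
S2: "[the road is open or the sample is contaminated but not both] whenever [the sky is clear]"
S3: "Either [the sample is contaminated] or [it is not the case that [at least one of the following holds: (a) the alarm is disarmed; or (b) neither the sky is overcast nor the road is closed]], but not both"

2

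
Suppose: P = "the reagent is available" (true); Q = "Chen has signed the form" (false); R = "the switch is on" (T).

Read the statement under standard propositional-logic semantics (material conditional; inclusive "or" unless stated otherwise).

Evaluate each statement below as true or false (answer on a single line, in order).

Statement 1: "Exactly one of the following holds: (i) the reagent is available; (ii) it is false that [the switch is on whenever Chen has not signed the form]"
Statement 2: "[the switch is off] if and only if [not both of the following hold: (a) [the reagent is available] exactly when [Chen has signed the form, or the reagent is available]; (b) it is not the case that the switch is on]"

Statement 1 T, Statement 2 F

Statement 1: In symbols: P ⊕ ¬(¬Q → R)

¬Q = ¬F = T
¬Q → R = T → T = T
¬(¬Q → R) = ¬T = F
P ⊕ ¬(¬Q → R) = T ⊕ F = T
Thus Statement 1 is true.

Statement 2: Formalization: ¬R ↔ ((P ↔ (Q ∨ P)) ↑ ¬R)

¬R = ¬T = F
Q ∨ P = F ∨ T = T
P ↔ (Q ∨ P) = T ↔ T = T
¬R = ¬T = F
(P ↔ (Q ∨ P)) ↑ ¬R = T ↑ F = T
¬R ↔ ((P ↔ (Q ∨ P)) ↑ ¬R) = F ↔ T = F
Thus Statement 2 is false.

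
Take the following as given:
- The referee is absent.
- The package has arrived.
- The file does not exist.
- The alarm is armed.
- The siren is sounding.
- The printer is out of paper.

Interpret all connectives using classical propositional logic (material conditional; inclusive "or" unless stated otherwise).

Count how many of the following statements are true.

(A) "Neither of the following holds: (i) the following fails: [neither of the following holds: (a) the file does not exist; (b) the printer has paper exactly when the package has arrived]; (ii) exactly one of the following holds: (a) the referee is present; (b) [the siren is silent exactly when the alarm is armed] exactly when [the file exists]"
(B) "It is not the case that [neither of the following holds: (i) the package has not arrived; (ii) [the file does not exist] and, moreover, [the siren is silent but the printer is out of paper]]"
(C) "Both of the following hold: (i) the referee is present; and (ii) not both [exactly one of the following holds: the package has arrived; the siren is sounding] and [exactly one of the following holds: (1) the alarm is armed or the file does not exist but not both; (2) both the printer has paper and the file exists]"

Let L = "the file exists" (F), W = "the printer has paper" (F), V = "the package has arrived" (T), U = "the referee is present" (F), H = "the siren is sounding" (T), G = "the alarm is armed" (T).

(A): In symbols: ¬(¬L ↓ (W ↔ V)) ↓ (U ⊕ ((¬H ↔ G) ↔ L))

¬L = ¬F = T
W ↔ V = F ↔ T = F
¬L ↓ (W ↔ V) = T ↓ F = F
¬(¬L ↓ (W ↔ V)) = ¬F = T
¬H = ¬T = F
¬H ↔ G = F ↔ T = F
(¬H ↔ G) ↔ L = F ↔ F = T
U ⊕ ((¬H ↔ G) ↔ L) = F ⊕ T = T
¬(¬L ↓ (W ↔ V)) ↓ (U ⊕ ((¬H ↔ G) ↔ L)) = T ↓ T = F
Thus (A) is false.

(B): This is ¬(¬V ↓ (¬L ∧ (¬H ∧ ¬W))).

¬V = ¬T = F
¬L = ¬F = T
¬H = ¬T = F
¬W = ¬F = T
¬H ∧ ¬W = F ∧ T = F
¬L ∧ (¬H ∧ ¬W) = T ∧ F = F
¬V ↓ (¬L ∧ (¬H ∧ ¬W)) = F ↓ F = T
¬(¬V ↓ (¬L ∧ (¬H ∧ ¬W))) = ¬T = F
Hence (B) is false.

(C): In symbols: U ∧ ((V ⊕ H) ↑ ((G ⊕ ¬L) ⊕ (W ∧ L)))

V ⊕ H = T ⊕ T = F
¬L = ¬F = T
G ⊕ ¬L = T ⊕ T = F
W ∧ L = F ∧ F = F
(G ⊕ ¬L) ⊕ (W ∧ L) = F ⊕ F = F
(V ⊕ H) ↑ ((G ⊕ ¬L) ⊕ (W ∧ L)) = F ↑ F = T
U ∧ ((V ⊕ H) ↑ ((G ⊕ ¬L) ⊕ (W ∧ L))) = F ∧ T = F
So (C) is false.

True statements: 0 (none).

0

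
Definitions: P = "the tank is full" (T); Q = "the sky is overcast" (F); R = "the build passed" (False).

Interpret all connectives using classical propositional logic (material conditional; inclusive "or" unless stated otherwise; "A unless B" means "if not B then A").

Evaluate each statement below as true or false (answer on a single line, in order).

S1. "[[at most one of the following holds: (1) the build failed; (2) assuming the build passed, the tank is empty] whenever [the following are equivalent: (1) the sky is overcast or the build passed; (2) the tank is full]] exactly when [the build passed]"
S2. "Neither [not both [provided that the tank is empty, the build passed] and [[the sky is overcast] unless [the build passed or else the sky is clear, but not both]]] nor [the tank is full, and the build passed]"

S1 False, S2 True

S1: In symbols: (((Q ∨ R) ↔ P) → (¬R ↑ (R → ¬P))) ↔ R

Q ∨ R = F ∨ F = F
(Q ∨ R) ↔ P = F ↔ T = F
¬R = ¬F = T
¬P = ¬T = F
R → ¬P = F → F = T
¬R ↑ (R → ¬P) = T ↑ T = F
((Q ∨ R) ↔ P) → (¬R ↑ (R → ¬P)) = F → F = T
(((Q ∨ R) ↔ P) → (¬R ↑ (R → ¬P))) ↔ R = T ↔ F = F
Thus S1 is false.

S2: This is ((¬P → R) ↑ (Q ∨ (R ⊕ ¬Q))) ↓ (P ∧ R).

¬P = ¬T = F
¬P → R = F → F = T
¬Q = ¬F = T
R ⊕ ¬Q = F ⊕ T = T
Q ∨ (R ⊕ ¬Q) = F ∨ T = T
(¬P → R) ↑ (Q ∨ (R ⊕ ¬Q)) = T ↑ T = F
P ∧ R = T ∧ F = F
((¬P → R) ↑ (Q ∨ (R ⊕ ¬Q))) ↓ (P ∧ R) = F ↓ F = T
Thus S2 is true.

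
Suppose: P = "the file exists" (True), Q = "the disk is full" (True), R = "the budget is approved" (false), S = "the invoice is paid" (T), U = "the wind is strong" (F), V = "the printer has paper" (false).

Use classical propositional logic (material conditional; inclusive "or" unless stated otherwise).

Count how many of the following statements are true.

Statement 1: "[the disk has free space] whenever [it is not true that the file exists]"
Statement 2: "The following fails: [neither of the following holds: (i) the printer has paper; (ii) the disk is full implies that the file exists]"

Statement 1: This is ~P -> ~Q.

~P = ~T = F
~Q = ~T = F
~P -> ~Q = F -> F = T
So Statement 1 is true.

Statement 2: Parsed as ~(V nor (Q -> P))

Q -> P = T -> T = T
V nor (Q -> P) = F nor T = F
~(V nor (Q -> P)) = ~F = T
Thus Statement 2 is true.

Count: 2.

2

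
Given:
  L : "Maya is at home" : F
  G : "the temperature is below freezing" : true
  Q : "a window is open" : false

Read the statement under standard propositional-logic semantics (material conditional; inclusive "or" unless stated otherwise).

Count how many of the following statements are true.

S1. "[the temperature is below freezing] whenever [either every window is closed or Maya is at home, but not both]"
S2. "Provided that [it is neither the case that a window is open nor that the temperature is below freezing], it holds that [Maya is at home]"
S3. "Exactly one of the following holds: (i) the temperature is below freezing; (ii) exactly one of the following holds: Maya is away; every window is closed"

S1: Formalization: (¬Q ⊕ L) → G

¬Q = ¬F = T
¬Q ⊕ L = T ⊕ F = T
(¬Q ⊕ L) → G = T → T = T
Hence S1 is true.

S2: In symbols: (Q ↓ G) → L

Q ↓ G = F ↓ T = F
(Q ↓ G) → L = F → F = T
So S2 is true.

S3: Formalization: G ⊕ (¬L ⊕ ¬Q)

¬L = ¬F = T
¬Q = ¬F = T
¬L ⊕ ¬Q = T ⊕ T = F
G ⊕ (¬L ⊕ ¬Q) = T ⊕ F = T
Thus S3 is true.

Count: 3.

3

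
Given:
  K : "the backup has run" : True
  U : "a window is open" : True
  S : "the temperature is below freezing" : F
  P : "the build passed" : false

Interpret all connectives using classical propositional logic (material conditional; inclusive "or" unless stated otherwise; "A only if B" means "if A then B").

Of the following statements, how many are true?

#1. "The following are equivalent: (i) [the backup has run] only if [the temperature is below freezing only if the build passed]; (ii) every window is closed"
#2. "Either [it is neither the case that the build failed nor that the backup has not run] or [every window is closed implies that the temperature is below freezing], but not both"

1

#1: In symbols: (K -> (S -> P)) <-> ~U

S -> P = F -> F = T
K -> (S -> P) = T -> T = T
~U = ~T = F
(K -> (S -> P)) <-> ~U = T <-> F = F
So #1 is false.

#2: Parsed as (~P nor ~K) xor (~U -> S)

~P = ~F = T
~K = ~T = F
~P nor ~K = T nor F = F
~U = ~T = F
~U -> S = F -> F = T
(~P nor ~K) xor (~U -> S) = F xor T = T
Thus #2 is true.

Count: 1.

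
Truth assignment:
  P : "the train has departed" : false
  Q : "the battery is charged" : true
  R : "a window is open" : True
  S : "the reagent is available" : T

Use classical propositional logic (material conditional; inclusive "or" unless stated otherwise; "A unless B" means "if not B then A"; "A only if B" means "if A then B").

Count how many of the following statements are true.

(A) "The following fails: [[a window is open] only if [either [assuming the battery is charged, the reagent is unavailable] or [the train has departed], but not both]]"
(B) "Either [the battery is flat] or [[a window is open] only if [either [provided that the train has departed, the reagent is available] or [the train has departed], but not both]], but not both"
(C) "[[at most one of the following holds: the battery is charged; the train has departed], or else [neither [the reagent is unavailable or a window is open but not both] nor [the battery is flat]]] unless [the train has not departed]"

(A): This is ~(R -> ((Q -> ~S) xor P)).

~S = ~T = F
Q -> ~S = T -> F = F
(Q -> ~S) xor P = F xor F = F
R -> ((Q -> ~S) xor P) = T -> F = F
~(R -> ((Q -> ~S) xor P)) = ~F = T
So (A) is true.

(B): Formalization: ~Q xor (R -> ((P -> S) xor P))

~Q = ~T = F
P -> S = F -> T = T
(P -> S) xor P = T xor F = T
R -> ((P -> S) xor P) = T -> T = T
~Q xor (R -> ((P -> S) xor P)) = F xor T = T
Thus (B) is true.

(C): Formalization: ((Q nand P) | ((~S xor R) nor ~Q)) | ~P

Q nand P = T nand F = T
~S = ~T = F
~S xor R = F xor T = T
~Q = ~T = F
(~S xor R) nor ~Q = T nor F = F
(Q nand P) | ((~S xor R) nor ~Q) = T | F = T
~P = ~F = T
((Q nand P) | ((~S xor R) nor ~Q)) | ~P = T | T = T
Thus (C) is true.

Count: 3.

3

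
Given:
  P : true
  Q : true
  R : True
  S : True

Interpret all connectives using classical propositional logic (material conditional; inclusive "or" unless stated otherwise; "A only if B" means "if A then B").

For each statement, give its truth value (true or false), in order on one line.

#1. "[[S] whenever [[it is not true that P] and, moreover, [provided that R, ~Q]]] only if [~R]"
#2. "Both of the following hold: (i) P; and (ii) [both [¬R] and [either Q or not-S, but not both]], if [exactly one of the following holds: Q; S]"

#1 false, #2 true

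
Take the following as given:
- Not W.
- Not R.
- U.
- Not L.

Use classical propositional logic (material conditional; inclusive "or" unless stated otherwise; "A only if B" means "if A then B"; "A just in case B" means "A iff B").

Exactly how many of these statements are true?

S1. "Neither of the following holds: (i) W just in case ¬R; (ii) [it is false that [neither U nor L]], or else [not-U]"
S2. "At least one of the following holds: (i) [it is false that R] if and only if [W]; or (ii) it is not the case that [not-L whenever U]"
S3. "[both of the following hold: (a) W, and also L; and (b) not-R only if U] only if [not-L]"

1

S1: In symbols: (W ↔ ¬R) ↓ (¬(U ↓ L) ∨ ¬U)

¬R = ¬F = T
W ↔ ¬R = F ↔ T = F
U ↓ L = T ↓ F = F
¬(U ↓ L) = ¬F = T
¬U = ¬T = F
¬(U ↓ L) ∨ ¬U = T ∨ F = T
(W ↔ ¬R) ↓ (¬(U ↓ L) ∨ ¬U) = F ↓ T = F
So S1 is false.

S2: In symbols: (¬R ↔ W) ∨ ¬(U → ¬L)

¬R = ¬F = T
¬R ↔ W = T ↔ F = F
¬L = ¬F = T
U → ¬L = T → T = T
¬(U → ¬L) = ¬T = F
(¬R ↔ W) ∨ ¬(U → ¬L) = F ∨ F = F
Hence S2 is false.

S3: Parsed as ((W ∧ L) ∧ (¬R → U)) → ¬L

W ∧ L = F ∧ F = F
¬R = ¬F = T
¬R → U = T → T = T
(W ∧ L) ∧ (¬R → U) = F ∧ T = F
¬L = ¬F = T
((W ∧ L) ∧ (¬R → U)) → ¬L = F → T = T
So S3 is true.

1 of the 3 statements is true.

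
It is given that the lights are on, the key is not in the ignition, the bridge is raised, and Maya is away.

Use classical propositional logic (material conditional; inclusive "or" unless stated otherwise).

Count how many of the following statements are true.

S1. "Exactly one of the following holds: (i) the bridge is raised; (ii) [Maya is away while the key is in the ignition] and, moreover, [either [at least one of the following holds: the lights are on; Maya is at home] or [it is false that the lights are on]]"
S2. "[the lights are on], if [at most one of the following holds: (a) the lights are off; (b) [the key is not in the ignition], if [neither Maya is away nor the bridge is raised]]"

2

Let R = "the bridge is raised" (T), N = "Maya is at home" (F), Q = "the key is in the ignition" (F), D = "the lights are on" (T).

S1: This is R ⊕ ((¬N ∧ Q) ∧ ((D ∨ N) ∨ ¬D)).

¬N = ¬F = T
¬N ∧ Q = T ∧ F = F
D ∨ N = T ∨ F = T
¬D = ¬T = F
(D ∨ N) ∨ ¬D = T ∨ F = T
(¬N ∧ Q) ∧ ((D ∨ N) ∨ ¬D) = F ∧ T = F
R ⊕ ((¬N ∧ Q) ∧ ((D ∨ N) ∨ ¬D)) = T ⊕ F = T
Hence S1 is true.

S2: Parsed as (¬D ↑ ((¬N ↓ R) → ¬Q)) → D

¬D = ¬T = F
¬N = ¬F = T
¬N ↓ R = T ↓ T = F
¬Q = ¬F = T
(¬N ↓ R) → ¬Q = F → T = T
¬D ↑ ((¬N ↓ R) → ¬Q) = F ↑ T = T
(¬D ↑ ((¬N ↓ R) → ¬Q)) → D = T → T = T
So S2 is true.

Count: 2.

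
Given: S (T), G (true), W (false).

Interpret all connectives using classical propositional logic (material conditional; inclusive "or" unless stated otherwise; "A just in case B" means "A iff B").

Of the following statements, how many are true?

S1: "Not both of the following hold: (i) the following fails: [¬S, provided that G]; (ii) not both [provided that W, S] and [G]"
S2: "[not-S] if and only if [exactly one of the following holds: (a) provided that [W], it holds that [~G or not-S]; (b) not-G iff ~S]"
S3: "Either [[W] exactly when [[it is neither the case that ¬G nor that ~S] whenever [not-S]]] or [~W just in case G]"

S1: This is ~(G -> ~S) nand ((W -> S) nand G).

~S = ~T = F
G -> ~S = T -> F = F
~(G -> ~S) = ~F = T
W -> S = F -> T = T
(W -> S) nand G = T nand T = F
~(G -> ~S) nand ((W -> S) nand G) = T nand F = T
So S1 is true.

S2: This is ~S <-> ((W -> (~G | ~S)) xor (~G <-> ~S)).

~S = ~T = F
~G = ~T = F
~S = ~T = F
~G | ~S = F | F = F
W -> (~G | ~S) = F -> F = T
~G = ~T = F
~S = ~T = F
~G <-> ~S = F <-> F = T
(W -> (~G | ~S)) xor (~G <-> ~S) = T xor T = F
~S <-> ((W -> (~G | ~S)) xor (~G <-> ~S)) = F <-> F = T
So S2 is true.

S3: This is (W <-> (~S -> (~G nor ~S))) | (~W <-> G).

~S = ~T = F
~G = ~T = F
~S = ~T = F
~G nor ~S = F nor F = T
~S -> (~G nor ~S) = F -> T = T
W <-> (~S -> (~G nor ~S)) = F <-> T = F
~W = ~F = T
~W <-> G = T <-> T = T
(W <-> (~S -> (~G nor ~S))) | (~W <-> G) = F | T = T
Thus S3 is true.

3 of the 3 statements are true.

3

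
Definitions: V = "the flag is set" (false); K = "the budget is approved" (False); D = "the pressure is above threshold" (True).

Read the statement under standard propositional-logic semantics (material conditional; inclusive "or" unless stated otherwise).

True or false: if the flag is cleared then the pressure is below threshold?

False.

In symbols: not V -> not D

not V = not False = True
not D = not True = False
not V -> not D = True -> False = False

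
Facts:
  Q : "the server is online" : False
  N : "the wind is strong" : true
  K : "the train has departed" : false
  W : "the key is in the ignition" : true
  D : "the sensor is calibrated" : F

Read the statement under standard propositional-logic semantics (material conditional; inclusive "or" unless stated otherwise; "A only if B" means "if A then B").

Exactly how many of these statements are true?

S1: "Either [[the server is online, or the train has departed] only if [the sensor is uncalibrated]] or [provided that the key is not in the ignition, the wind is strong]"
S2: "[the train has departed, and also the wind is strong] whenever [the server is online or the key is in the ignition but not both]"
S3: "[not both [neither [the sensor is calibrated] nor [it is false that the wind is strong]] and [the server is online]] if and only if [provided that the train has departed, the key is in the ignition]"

2

S1: Formalization: ((Q ∨ K) → ¬D) ∨ (¬W → N)

Q ∨ K = F ∨ F = F
¬D = ¬F = T
(Q ∨ K) → ¬D = F → T = T
¬W = ¬T = F
¬W → N = F → T = T
((Q ∨ K) → ¬D) ∨ (¬W → N) = T ∨ T = T
Thus S1 is true.

S2: In symbols: (Q ⊕ W) → (K ∧ N)

Q ⊕ W = F ⊕ T = T
K ∧ N = F ∧ T = F
(Q ⊕ W) → (K ∧ N) = T → F = F
Hence S2 is false.

S3: This is ((D ↓ ¬N) ↑ Q) ↔ (K → W).

¬N = ¬T = F
D ↓ ¬N = F ↓ F = T
(D ↓ ¬N) ↑ Q = T ↑ F = T
K → W = F → T = T
((D ↓ ¬N) ↑ Q) ↔ (K → W) = T ↔ T = T
Thus S3 is true.

Count: 2.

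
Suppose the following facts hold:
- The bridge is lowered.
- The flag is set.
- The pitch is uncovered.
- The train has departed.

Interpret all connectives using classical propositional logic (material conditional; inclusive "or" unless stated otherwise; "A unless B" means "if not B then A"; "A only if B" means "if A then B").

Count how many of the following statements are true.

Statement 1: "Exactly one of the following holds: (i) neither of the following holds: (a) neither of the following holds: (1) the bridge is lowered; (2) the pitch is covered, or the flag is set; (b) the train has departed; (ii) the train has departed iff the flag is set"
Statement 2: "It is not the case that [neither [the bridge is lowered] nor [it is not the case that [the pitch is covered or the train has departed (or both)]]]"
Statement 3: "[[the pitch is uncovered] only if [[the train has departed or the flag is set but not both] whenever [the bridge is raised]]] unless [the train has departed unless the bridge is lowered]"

Let D = "the bridge is raised" (False), H = "the pitch is covered" (False), V = "the flag is set" (True), U = "the train has departed" (True).

Statement 1: This is ((not D nor (H or V)) nor U) xor (U iff V).

not D = not False = True
H or V = False or True = True
not D nor (H or V) = True nor True = False
(not D nor (H or V)) nor U = False nor True = False
U iff V = True iff True = True
((not D nor (H or V)) nor U) xor (U iff V) = False xor True = True
So Statement 1 is true.

Statement 2: Parsed as not (not D nor not (H or U))

not D = not False = True
H or U = False or True = True
not (H or U) = not True = False
not D nor not (H or U) = True nor False = False
not (not D nor not (H or U)) = not False = True
Hence Statement 2 is true.

Statement 3: Formalization: (not H -> (D -> (U xor V))) or (U or not D)

not H = not False = True
U xor V = True xor True = False
D -> (U xor V) = False -> False = True
not H -> (D -> (U xor V)) = True -> True = True
not D = not False = True
U or not D = True or True = True
(not H -> (D -> (U xor V))) or (U or not D) = True or True = True
So Statement 3 is true.

3 of the 3 statements are true.

3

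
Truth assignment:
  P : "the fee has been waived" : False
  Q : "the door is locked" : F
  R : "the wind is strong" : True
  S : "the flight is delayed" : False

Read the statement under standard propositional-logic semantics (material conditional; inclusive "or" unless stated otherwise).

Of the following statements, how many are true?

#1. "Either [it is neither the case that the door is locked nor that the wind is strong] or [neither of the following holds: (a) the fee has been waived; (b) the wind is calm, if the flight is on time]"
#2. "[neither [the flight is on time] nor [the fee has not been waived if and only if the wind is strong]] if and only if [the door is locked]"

2

#1: Parsed as (Q ↓ R) ∨ (P ↓ (¬S → ¬R))

Q ↓ R = F ↓ T = F
¬S = ¬F = T
¬R = ¬T = F
¬S → ¬R = T → F = F
P ↓ (¬S → ¬R) = F ↓ F = T
(Q ↓ R) ∨ (P ↓ (¬S → ¬R)) = F ∨ T = T
Thus #1 is true.

#2: This is (¬S ↓ (¬P ↔ R)) ↔ Q.

¬S = ¬F = T
¬P = ¬F = T
¬P ↔ R = T ↔ T = T
¬S ↓ (¬P ↔ R) = T ↓ T = F
(¬S ↓ (¬P ↔ R)) ↔ Q = F ↔ F = T
Hence #2 is true.

True statements: 2.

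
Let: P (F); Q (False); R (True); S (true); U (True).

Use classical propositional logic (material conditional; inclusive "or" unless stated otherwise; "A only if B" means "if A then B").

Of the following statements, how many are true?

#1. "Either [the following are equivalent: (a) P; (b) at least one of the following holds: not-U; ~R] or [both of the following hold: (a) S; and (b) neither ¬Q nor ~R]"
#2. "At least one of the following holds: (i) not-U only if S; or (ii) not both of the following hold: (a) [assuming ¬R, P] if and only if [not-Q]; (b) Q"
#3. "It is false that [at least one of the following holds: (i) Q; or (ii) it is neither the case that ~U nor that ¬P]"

#1: In symbols: (P ↔ (¬U ∨ ¬R)) ∨ (S ∧ (¬Q ↓ ¬R))

¬U = ¬T = F
¬R = ¬T = F
¬U ∨ ¬R = F ∨ F = F
P ↔ (¬U ∨ ¬R) = F ↔ F = T
¬Q = ¬F = T
¬R = ¬T = F
¬Q ↓ ¬R = T ↓ F = F
S ∧ (¬Q ↓ ¬R) = T ∧ F = F
(P ↔ (¬U ∨ ¬R)) ∨ (S ∧ (¬Q ↓ ¬R)) = T ∨ F = T
Thus #1 is true.

#2: This is (¬U → S) ∨ (((¬R → P) ↔ ¬Q) ↑ Q).

¬U = ¬T = F
¬U → S = F → T = T
¬R = ¬T = F
¬R → P = F → F = T
¬Q = ¬F = T
(¬R → P) ↔ ¬Q = T ↔ T = T
((¬R → P) ↔ ¬Q) ↑ Q = T ↑ F = T
(¬U → S) ∨ (((¬R → P) ↔ ¬Q) ↑ Q) = T ∨ T = T
Hence #2 is true.

#3: Parsed as ¬(Q ∨ (¬U ↓ ¬P))

¬U = ¬T = F
¬P = ¬F = T
¬U ↓ ¬P = F ↓ T = F
Q ∨ (¬U ↓ ¬P) = F ∨ F = F
¬(Q ∨ (¬U ↓ ¬P)) = ¬F = T
Hence #3 is true.

Count: 3.

3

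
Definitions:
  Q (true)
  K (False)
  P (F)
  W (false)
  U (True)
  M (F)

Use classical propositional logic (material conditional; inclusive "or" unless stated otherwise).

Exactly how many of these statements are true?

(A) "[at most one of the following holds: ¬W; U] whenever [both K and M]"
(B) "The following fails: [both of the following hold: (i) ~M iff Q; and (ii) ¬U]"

2

(A): This is (K ∧ M) → (¬W ↑ U).

K ∧ M = F ∧ F = F
¬W = ¬F = T
¬W ↑ U = T ↑ T = F
(K ∧ M) → (¬W ↑ U) = F → F = T
Hence (A) is true.

(B): Formalization: ¬((¬M ↔ Q) ∧ ¬U)

¬M = ¬F = T
¬M ↔ Q = T ↔ T = T
¬U = ¬T = F
(¬M ↔ Q) ∧ ¬U = T ∧ F = F
¬((¬M ↔ Q) ∧ ¬U) = ¬F = T
Thus (B) is true.

Count: 2.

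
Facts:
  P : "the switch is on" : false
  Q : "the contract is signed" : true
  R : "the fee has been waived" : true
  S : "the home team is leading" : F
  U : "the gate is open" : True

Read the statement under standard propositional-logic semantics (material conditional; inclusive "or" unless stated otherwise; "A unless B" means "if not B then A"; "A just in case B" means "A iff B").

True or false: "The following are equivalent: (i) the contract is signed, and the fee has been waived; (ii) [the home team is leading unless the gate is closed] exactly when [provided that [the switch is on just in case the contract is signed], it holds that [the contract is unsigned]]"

False

Values: Q=True, R=True, S=False, U=True, P=False.
Formalization: (Q and R) iff ((S or not U) iff ((P iff Q) -> not Q))

Q and R = True and True = True
not U = not True = False
S or not U = False or False = False
P iff Q = False iff True = False
not Q = not True = False
(P iff Q) -> not Q = False -> False = True
(S or not U) iff ((P iff Q) -> not Q) = False iff True = False
(Q and R) iff ((S or not U) iff ((P iff Q) -> not Q)) = True iff False = False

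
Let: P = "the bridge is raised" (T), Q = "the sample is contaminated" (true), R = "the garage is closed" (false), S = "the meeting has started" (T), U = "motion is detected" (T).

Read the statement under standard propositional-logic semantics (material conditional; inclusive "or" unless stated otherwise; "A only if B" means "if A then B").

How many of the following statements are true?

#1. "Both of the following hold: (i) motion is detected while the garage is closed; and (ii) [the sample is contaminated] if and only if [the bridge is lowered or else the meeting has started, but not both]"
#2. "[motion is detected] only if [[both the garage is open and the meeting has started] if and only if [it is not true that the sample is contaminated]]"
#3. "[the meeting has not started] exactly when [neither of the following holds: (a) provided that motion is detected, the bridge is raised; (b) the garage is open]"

#1: Formalization: (U ∧ R) ∧ (Q ↔ (¬P ⊕ S))

U ∧ R = T ∧ F = F
¬P = ¬T = F
¬P ⊕ S = F ⊕ T = T
Q ↔ (¬P ⊕ S) = T ↔ T = T
(U ∧ R) ∧ (Q ↔ (¬P ⊕ S)) = F ∧ T = F
Hence #1 is false.

#2: Parsed as U → ((¬R ∧ S) ↔ ¬Q)

¬R = ¬F = T
¬R ∧ S = T ∧ T = T
¬Q = ¬T = F
(¬R ∧ S) ↔ ¬Q = T ↔ F = F
U → ((¬R ∧ S) ↔ ¬Q) = T → F = F
Thus #2 is false.

#3: In symbols: ¬S ↔ ((U → P) ↓ ¬R)

¬S = ¬T = F
U → P = T → T = T
¬R = ¬F = T
(U → P) ↓ ¬R = T ↓ T = F
¬S ↔ ((U → P) ↓ ¬R) = F ↔ F = T
So #3 is true.

1 of the 3 statements is true (#3).

1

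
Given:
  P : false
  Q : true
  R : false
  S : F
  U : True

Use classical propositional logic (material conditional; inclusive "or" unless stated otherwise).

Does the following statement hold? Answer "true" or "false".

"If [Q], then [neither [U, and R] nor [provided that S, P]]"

Values: Q=T, U=T, R=F, S=F, P=F.
This is Q -> ((U & R) nor (S -> P)).

U & R = T & F = F
S -> P = F -> F = T
(U & R) nor (S -> P) = F nor T = F
Q -> ((U & R) nor (S -> P)) = T -> F = F

false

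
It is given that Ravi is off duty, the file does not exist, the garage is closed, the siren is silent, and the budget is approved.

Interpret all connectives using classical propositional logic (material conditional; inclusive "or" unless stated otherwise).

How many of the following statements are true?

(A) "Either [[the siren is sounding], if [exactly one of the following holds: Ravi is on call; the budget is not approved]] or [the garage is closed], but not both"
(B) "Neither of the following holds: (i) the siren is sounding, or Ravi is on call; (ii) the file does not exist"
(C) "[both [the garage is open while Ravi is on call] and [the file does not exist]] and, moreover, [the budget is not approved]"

0

Let P = "Ravi is on call" (False), U = "the budget is approved" (True), S = "the siren is sounding" (False), R = "the garage is closed" (True), Q = "the file exists" (False).

(A): Parsed as ((P xor not U) -> S) xor R

not U = not True = False
P xor not U = False xor False = False
(P xor not U) -> S = False -> False = True
((P xor not U) -> S) xor R = True xor True = False
Hence (A) is false.

(B): Parsed as (S or P) nor not Q

S or P = False or False = False
not Q = not False = True
(S or P) nor not Q = False nor True = False
So (B) is false.

(C): Formalization: ((not R and P) and not Q) and not U

not R = not True = False
not R and P = False and False = False
not Q = not False = True
(not R and P) and not Q = False and True = False
not U = not True = False
((not R and P) and not Q) and not U = False and False = False
So (C) is false.

Count: 0.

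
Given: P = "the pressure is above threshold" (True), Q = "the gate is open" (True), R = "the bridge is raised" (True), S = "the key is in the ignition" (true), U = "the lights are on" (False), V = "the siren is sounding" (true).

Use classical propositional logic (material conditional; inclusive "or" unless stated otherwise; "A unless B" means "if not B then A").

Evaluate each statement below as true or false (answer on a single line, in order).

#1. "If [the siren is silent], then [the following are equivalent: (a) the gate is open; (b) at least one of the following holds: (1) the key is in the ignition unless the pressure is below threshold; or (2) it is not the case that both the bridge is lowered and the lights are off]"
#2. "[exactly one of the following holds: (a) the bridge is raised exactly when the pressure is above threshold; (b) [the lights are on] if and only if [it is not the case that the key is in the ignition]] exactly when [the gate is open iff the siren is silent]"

#1: Parsed as ~V -> (Q <-> ((S | ~P) | (~R nand ~U)))

~V = ~T = F
~P = ~T = F
S | ~P = T | F = T
~R = ~T = F
~U = ~F = T
~R nand ~U = F nand T = T
(S | ~P) | (~R nand ~U) = T | T = T
Q <-> ((S | ~P) | (~R nand ~U)) = T <-> T = T
~V -> (Q <-> ((S | ~P) | (~R nand ~U))) = F -> T = T
Hence #1 is true.

#2: Parsed as ((R <-> P) xor (U <-> ~S)) <-> (Q <-> ~V)

R <-> P = T <-> T = T
~S = ~T = F
U <-> ~S = F <-> F = T
(R <-> P) xor (U <-> ~S) = T xor T = F
~V = ~T = F
Q <-> ~V = T <-> F = F
((R <-> P) xor (U <-> ~S)) <-> (Q <-> ~V) = F <-> F = T
So #2 is true.

#1 T; #2 T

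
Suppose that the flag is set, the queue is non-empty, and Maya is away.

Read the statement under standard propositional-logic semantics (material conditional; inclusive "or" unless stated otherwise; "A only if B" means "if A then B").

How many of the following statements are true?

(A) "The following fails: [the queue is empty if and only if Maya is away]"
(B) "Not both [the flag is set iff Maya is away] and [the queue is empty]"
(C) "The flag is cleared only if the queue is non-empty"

3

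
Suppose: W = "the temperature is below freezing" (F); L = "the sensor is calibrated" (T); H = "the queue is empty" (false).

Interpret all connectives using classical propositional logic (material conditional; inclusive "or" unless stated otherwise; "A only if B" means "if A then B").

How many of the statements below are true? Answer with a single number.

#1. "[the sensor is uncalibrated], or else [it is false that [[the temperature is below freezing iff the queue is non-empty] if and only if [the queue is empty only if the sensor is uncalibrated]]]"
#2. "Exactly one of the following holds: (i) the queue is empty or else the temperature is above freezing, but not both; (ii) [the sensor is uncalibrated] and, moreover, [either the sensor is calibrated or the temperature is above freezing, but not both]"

2

#1: Parsed as ¬L ∨ ¬((W ↔ ¬H) ↔ (H → ¬L))

¬L = ¬T = F
¬H = ¬F = T
W ↔ ¬H = F ↔ T = F
¬L = ¬T = F
H → ¬L = F → F = T
(W ↔ ¬H) ↔ (H → ¬L) = F ↔ T = F
¬((W ↔ ¬H) ↔ (H → ¬L)) = ¬F = T
¬L ∨ ¬((W ↔ ¬H) ↔ (H → ¬L)) = F ∨ T = T
So #1 is true.

#2: Formalization: (H ⊕ ¬W) ⊕ (¬L ∧ (L ⊕ ¬W))

¬W = ¬F = T
H ⊕ ¬W = F ⊕ T = T
¬L = ¬T = F
¬W = ¬F = T
L ⊕ ¬W = T ⊕ T = F
¬L ∧ (L ⊕ ¬W) = F ∧ F = F
(H ⊕ ¬W) ⊕ (¬L ∧ (L ⊕ ¬W)) = T ⊕ F = T
Hence #2 is true.

True statements: 2 (#1, #2).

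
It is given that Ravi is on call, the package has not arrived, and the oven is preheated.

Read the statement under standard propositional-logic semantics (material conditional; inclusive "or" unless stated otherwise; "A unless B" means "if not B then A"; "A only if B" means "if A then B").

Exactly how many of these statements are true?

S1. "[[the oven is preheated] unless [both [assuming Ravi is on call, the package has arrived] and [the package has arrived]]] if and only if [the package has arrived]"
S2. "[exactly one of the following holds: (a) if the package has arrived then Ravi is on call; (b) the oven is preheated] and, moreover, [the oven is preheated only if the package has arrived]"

0

Let P = "the oven is preheated" (True), U = "Ravi is on call" (True), H = "the package has arrived" (False).

S1: Formalization: (P or ((U -> H) and H)) iff H

U -> H = True -> False = False
(U -> H) and H = False and False = False
P or ((U -> H) and H) = True or False = True
(P or ((U -> H) and H)) iff H = True iff False = False
So S1 is false.

S2: Formalization: ((H -> U) xor P) and (P -> H)

H -> U = False -> True = True
(H -> U) xor P = True xor True = False
P -> H = True -> False = False
((H -> U) xor P) and (P -> H) = False and False = False
So S2 is false.

0 of the 2 statements are true (none).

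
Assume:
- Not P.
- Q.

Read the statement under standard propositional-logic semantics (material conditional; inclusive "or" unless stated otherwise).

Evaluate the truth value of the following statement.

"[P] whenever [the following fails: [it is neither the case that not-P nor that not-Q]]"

The statement is false.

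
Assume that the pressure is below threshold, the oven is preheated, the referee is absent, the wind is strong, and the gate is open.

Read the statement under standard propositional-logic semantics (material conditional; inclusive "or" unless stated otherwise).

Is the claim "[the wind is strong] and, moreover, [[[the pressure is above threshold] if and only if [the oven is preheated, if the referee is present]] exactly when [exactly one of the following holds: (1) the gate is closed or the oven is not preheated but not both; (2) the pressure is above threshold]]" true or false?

True

Let Q = "the wind is strong" (T), D = "the pressure is above threshold" (F), H = "the referee is present" (F), P = "the oven is preheated" (T), L = "the gate is open" (T).
This is Q ∧ ((D ↔ (H → P)) ↔ ((¬L ⊕ ¬P) ⊕ D)).

H → P = F → T = T
D ↔ (H → P) = F ↔ T = F
¬L = ¬T = F
¬P = ¬T = F
¬L ⊕ ¬P = F ⊕ F = F
(¬L ⊕ ¬P) ⊕ D = F ⊕ F = F
(D ↔ (H → P)) ↔ ((¬L ⊕ ¬P) ⊕ D) = F ↔ F = T
Q ∧ ((D ↔ (H → P)) ↔ ((¬L ⊕ ¬P) ⊕ D)) = T ∧ T = T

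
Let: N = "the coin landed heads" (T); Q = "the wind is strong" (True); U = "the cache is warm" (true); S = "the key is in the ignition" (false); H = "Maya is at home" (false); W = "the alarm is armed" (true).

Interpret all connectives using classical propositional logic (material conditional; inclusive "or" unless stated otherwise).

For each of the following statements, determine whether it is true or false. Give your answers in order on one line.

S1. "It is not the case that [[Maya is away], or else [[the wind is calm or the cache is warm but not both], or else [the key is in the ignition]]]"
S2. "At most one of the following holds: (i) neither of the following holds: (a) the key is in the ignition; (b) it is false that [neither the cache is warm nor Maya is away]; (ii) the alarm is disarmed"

S1 false; S2 true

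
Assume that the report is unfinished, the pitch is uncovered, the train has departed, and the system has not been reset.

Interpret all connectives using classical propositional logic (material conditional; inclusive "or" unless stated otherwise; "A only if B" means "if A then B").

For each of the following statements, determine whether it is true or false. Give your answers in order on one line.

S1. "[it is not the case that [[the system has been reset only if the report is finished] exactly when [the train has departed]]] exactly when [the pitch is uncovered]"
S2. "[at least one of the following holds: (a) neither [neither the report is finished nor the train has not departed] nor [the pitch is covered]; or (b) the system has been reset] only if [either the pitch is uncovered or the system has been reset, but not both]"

Let S = "the system has been reset" (F), P = "the report is finished" (F), R = "the train has departed" (T), Q = "the pitch is covered" (F).

S1: In symbols: ~((S -> P) <-> R) <-> ~Q

S -> P = F -> F = T
(S -> P) <-> R = T <-> T = T
~((S -> P) <-> R) = ~T = F
~Q = ~F = T
~((S -> P) <-> R) <-> ~Q = F <-> T = F
Thus S1 is false.

S2: In symbols: (((P nor ~R) nor Q) | S) -> (~Q xor S)

~R = ~T = F
P nor ~R = F nor F = T
(P nor ~R) nor Q = T nor F = F
((P nor ~R) nor Q) | S = F | F = F
~Q = ~F = T
~Q xor S = T xor F = T
(((P nor ~R) nor Q) | S) -> (~Q xor S) = F -> T = T
Hence S2 is true.

S1 F / S2 T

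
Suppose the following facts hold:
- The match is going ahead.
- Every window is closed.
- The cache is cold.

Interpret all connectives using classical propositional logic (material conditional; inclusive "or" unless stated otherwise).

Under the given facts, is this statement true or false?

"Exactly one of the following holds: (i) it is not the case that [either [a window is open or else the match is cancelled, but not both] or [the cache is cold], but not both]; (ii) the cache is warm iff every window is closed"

Let Q = "a window is open" (F), P = "the match is cancelled" (F), R = "the cache is warm" (F).
Parsed as ¬((Q ⊕ P) ⊕ ¬R) ⊕ (R ↔ ¬Q)

Q ⊕ P = F ⊕ F = F
¬R = ¬F = T
(Q ⊕ P) ⊕ ¬R = F ⊕ T = T
¬((Q ⊕ P) ⊕ ¬R) = ¬T = F
¬Q = ¬F = T
R ↔ ¬Q = F ↔ T = F
¬((Q ⊕ P) ⊕ ¬R) ⊕ (R ↔ ¬Q) = F ⊕ F = F

False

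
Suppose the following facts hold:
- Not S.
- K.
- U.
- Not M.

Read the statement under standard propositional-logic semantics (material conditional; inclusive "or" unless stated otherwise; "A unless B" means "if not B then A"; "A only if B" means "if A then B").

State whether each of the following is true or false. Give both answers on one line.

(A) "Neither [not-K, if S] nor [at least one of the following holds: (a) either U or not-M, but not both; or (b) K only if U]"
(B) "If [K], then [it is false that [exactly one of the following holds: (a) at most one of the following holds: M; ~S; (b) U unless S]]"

(A) F, (B) T

(A): In symbols: (S -> not K) nor ((U xor not M) or (K -> U))

not K = not True = False
S -> not K = False -> False = True
not M = not False = True
U xor not M = True xor True = False
K -> U = True -> True = True
(U xor not M) or (K -> U) = False or True = True
(S -> not K) nor ((U xor not M) or (K -> U)) = True nor True = False
Hence (A) is false.

(B): This is K -> not ((M nand not S) xor (U or S)).

not S = not False = True
M nand not S = False nand True = True
U or S = True or False = True
(M nand not S) xor (U or S) = True xor True = False
not ((M nand not S) xor (U or S)) = not False = True
K -> not ((M nand not S) xor (U or S)) = True -> True = True
Thus (B) is true.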